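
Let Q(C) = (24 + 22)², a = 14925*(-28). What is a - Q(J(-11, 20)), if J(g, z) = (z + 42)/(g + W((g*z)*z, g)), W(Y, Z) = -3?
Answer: -420016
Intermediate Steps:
a = -417900
J(g, z) = (42 + z)/(-3 + g) (J(g, z) = (z + 42)/(g - 3) = (42 + z)/(-3 + g))
Q(C) = 2116 (Q(C) = 46² = 2116)
a - Q(J(-11, 20)) = -417900 - 1*2116 = -417900 - 2116 = -420016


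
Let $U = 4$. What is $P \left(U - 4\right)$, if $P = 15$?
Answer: $0$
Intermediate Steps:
$P \left(U - 4\right) = 15 \left(4 - 4\right) = 15 \cdot 0 = 0$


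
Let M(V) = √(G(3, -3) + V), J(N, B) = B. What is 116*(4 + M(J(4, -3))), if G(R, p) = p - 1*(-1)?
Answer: 464 + 116*I*√5 ≈ 464.0 + 259.38*I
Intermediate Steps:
G(R, p) = 1 + p (G(R, p) = p + 1 = 1 + p)
M(V) = √(-2 + V) (M(V) = √((1 - 3) + V) = √(-2 + V))
116*(4 + M(J(4, -3))) = 116*(4 + √(-2 - 3)) = 116*(4 + √(-5)) = 116*(4 + I*√5) = 464 + 116*I*√5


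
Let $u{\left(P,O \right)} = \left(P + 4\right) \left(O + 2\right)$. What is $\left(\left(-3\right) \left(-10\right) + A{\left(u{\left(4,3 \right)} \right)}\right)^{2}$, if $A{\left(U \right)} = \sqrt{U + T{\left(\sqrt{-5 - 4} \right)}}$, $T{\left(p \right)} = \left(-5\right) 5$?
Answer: $\left(30 + \sqrt{15}\right)^{2} \approx 1147.4$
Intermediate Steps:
$T{\left(p \right)} = -25$
$u{\left(P,O \right)} = \left(2 + O\right) \left(4 + P\right)$ ($u{\left(P,O \right)} = \left(4 + P\right) \left(2 + O\right) = \left(2 + O\right) \left(4 + P\right)$)
$A{\left(U \right)} = \sqrt{-25 + U}$ ($A{\left(U \right)} = \sqrt{U - 25} = \sqrt{-25 + U}$)
$\left(\left(-3\right) \left(-10\right) + A{\left(u{\left(4,3 \right)} \right)}\right)^{2} = \left(\left(-3\right) \left(-10\right) + \sqrt{-25 + \left(8 + 2 \cdot 4 + 4 \cdot 3 + 3 \cdot 4\right)}\right)^{2} = \left(30 + \sqrt{-25 + \left(8 + 8 + 12 + 12\right)}\right)^{2} = \left(30 + \sqrt{-25 + 40}\right)^{2} = \left(30 + \sqrt{15}\right)^{2}$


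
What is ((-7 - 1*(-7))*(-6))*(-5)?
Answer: 0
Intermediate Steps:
((-7 - 1*(-7))*(-6))*(-5) = ((-7 + 7)*(-6))*(-5) = (0*(-6))*(-5) = 0*(-5) = 0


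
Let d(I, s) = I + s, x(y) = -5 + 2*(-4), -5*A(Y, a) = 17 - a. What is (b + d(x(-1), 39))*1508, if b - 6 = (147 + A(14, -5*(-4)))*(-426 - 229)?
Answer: -145742168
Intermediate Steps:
A(Y, a) = -17/5 + a/5 (A(Y, a) = -(17 - a)/5 = -17/5 + a/5)
b = -96672 (b = 6 + (147 + (-17/5 + (-5*(-4))/5))*(-426 - 229) = 6 + (147 + (-17/5 + (⅕)*20))*(-655) = 6 + (147 + (-17/5 + 4))*(-655) = 6 + (147 + ⅗)*(-655) = 6 + (738/5)*(-655) = 6 - 96678 = -96672)
x(y) = -13 (x(y) = -5 - 8 = -13)
(b + d(x(-1), 39))*1508 = (-96672 + (-13 + 39))*1508 = (-96672 + 26)*1508 = -96646*1508 = -145742168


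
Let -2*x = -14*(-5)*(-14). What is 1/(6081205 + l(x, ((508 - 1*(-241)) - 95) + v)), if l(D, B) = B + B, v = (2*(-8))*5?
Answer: 1/6082353 ≈ 1.6441e-7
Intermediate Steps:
x = 490 (x = -(-14*(-5))*(-14)/2 = -35*(-14) = -½*(-980) = 490)
v = -80 (v = -16*5 = -80)
l(D, B) = 2*B
1/(6081205 + l(x, ((508 - 1*(-241)) - 95) + v)) = 1/(6081205 + 2*(((508 - 1*(-241)) - 95) - 80)) = 1/(6081205 + 2*(((508 + 241) - 95) - 80)) = 1/(6081205 + 2*((749 - 95) - 80)) = 1/(6081205 + 2*(654 - 80)) = 1/(6081205 + 2*574) = 1/(6081205 + 1148) = 1/6082353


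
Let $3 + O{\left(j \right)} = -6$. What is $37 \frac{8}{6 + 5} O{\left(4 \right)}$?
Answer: $- \frac{2664}{11} \approx -242.18$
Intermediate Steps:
$O{\left(j \right)} = -9$ ($O{\left(j \right)} = -3 - 6 = -9$)
$37 \frac{8}{6 + 5} O{\left(4 \right)} = 37 \frac{8}{6 + 5} \left(-9\right) = 37 \cdot \frac{8}{11} \left(-9\right) = \frac{296}{11} \left(-9\right) = - \frac{2664}{11}$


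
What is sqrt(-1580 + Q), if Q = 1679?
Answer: 3*sqrt(11) ≈ 9.9499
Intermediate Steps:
sqrt(-1580 + Q) = sqrt(-1580 + 1679) = sqrt(99) = 3*sqrt(11)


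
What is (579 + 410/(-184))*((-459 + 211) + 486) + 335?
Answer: 6329907/46 ≈ 1.3761e+5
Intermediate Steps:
(579 + 410/(-184))*((-459 + 211) + 486) + 335 = (579 + 410*(-1/184))*(-248 + 486) + 335 = (579 - 205/92)*238 + 335 = (53063/92)*238 + 335 = 6314497/46 + 335 = 6329907/46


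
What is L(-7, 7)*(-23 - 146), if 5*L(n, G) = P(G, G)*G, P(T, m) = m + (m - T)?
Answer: -8281/5 ≈ -1656.2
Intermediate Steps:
P(T, m) = -T + 2*m
L(n, G) = G**2/5 (L(n, G) = ((-G + 2*G)*G)/5 = (G*G)/5 = G**2/5)
L(-7, 7)*(-23 - 146) = ((1/5)*7**2)*(-23 - 146) = ((1/5)*49)*(-169) = (49/5)*(-169) = -8281/5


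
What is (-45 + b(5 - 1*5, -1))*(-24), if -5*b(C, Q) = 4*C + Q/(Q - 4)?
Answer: 27024/25 ≈ 1081.0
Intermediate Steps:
b(C, Q) = -4*C/5 - Q/(5*(-4 + Q)) (b(C, Q) = -(4*C + Q/(Q - 4))/5 = -(4*C + Q/(-4 + Q))/5 = -4*C/5 - Q/(5*(-4 + Q)))
(-45 + b(5 - 1*5, -1))*(-24) = (-45 + (-1*(-1) + 16*(5 - 1*5) - 4*(5 - 1*5)*(-1))/(5*(-4 - 1)))*(-24) = (-45 + (⅕)*(1 + 16*(5 - 5) - 4*(5 - 5)*(-1))/(-5))*(-24) = (-45 + (⅕)*(-⅕)*(1 + 16*0 - 4*0*(-1)))*(-24) = (-45 + (⅕)*(-⅕)*(1 + 0 + 0))*(-24) = (-45 + (⅕)*(-⅕)*1)*(-24) = (-45 - 1/25)*(-24) = -1126/25*(-24) = 27024/25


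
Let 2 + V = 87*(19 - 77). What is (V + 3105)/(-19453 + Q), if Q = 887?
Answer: 1943/18566 ≈ 0.10465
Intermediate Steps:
V = -5048 (V = -2 + 87*(19 - 77) = -2 + 87*(-58) = -2 - 5046 = -5048)
(V + 3105)/(-19453 + Q) = (-5048 + 3105)/(-19453 + 887) = -1943/(-18566) = -1943*(-1/18566) = 1943/18566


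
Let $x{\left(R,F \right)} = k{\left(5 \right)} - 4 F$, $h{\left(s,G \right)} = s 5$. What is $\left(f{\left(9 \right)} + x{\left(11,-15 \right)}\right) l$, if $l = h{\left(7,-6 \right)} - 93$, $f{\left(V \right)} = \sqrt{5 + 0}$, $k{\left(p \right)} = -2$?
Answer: $-3364 - 58 \sqrt{5} \approx -3493.7$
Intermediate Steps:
$h{\left(s,G \right)} = 5 s$
$f{\left(V \right)} = \sqrt{5}$
$x{\left(R,F \right)} = -2 - 4 F$
$l = -58$ ($l = 5 \cdot 7 - 93 = 35 - 93 = -58$)
$\left(f{\left(9 \right)} + x{\left(11,-15 \right)}\right) l = \left(\sqrt{5} - -58\right) \left(-58\right) = \left(\sqrt{5} + \left(-2 + 60\right)\right) \left(-58\right) = \left(\sqrt{5} + 58\right) \left(-58\right) = \left(58 + \sqrt{5}\right) \left(-58\right) = -3364 - 58 \sqrt{5}$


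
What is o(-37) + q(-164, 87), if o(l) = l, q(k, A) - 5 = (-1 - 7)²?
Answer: 32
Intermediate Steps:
q(k, A) = 69 (q(k, A) = 5 + (-1 - 7)² = 5 + (-8)² = 5 + 64 = 69)
o(-37) + q(-164, 87) = -37 + 69 = 32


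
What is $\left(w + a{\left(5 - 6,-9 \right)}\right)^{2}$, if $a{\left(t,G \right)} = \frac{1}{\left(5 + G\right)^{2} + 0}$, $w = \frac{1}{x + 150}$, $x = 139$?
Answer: $\frac{93025}{21381376} \approx 0.0043508$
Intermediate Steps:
$w = \frac{1}{289}$ ($w = \frac{1}{139 + 150} = \frac{1}{289} \approx 0.0034602$)
$a{\left(t,G \right)} = \frac{1}{\left(5 + G\right)^{2}}$
$\left(w + a{\left(5 - 6,-9 \right)}\right)^{2} = \left(\frac{1}{289} + \frac{1}{\left(5 - 9\right)^{2}}\right)^{2} = \left(\frac{1}{289} + \frac{1}{16}\right)^{2} = \left(\frac{305}{4624}\right)^{2} = \frac{93025}{21381376}$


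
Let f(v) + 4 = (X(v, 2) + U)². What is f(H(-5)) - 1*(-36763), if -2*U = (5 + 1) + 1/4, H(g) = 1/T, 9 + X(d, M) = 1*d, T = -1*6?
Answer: 21260209/576 ≈ 36910.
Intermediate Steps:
T = -6
X(d, M) = -9 + d (X(d, M) = -9 + 1*d = -9 + d)
H(g) = -⅙ (H(g) = 1/(-6) = -⅙)
U = -25/8 (U = -((5 + 1) + 1/4)/2 = -(6 + ¼)/2 = -½*25/4 = -25/8 ≈ -3.1250)
f(v) = -4 + (-97/8 + v)² (f(v) = -4 + ((-9 + v) - 25/8)² = -4 + (-97/8 + v)²)
f(H(-5)) - 1*(-36763) = (-4 + (-97 + 8*(-⅙))²/64) - 1*(-36763) = (-4 + (-97 - 4/3)²/64) + 36763 = (-4 + (-295/3)²/64) + 36763 = (-4 + (1/64)*(87025/9)) + 36763 = (-4 + 87025/576) + 36763 = 84721/576 + 36763 = 21260209/576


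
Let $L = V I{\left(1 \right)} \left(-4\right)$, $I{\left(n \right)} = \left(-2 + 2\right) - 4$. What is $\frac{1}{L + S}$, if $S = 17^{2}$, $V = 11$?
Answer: $\frac{1}{465} \approx 0.0021505$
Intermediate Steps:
$S = 289$
$I{\left(n \right)} = -4$ ($I{\left(n \right)} = 0 - 4 = -4$)
$L = 176$ ($L = 11 \left(-4\right) \left(-4\right) = \left(-44\right) \left(-4\right) = 176$)
$\frac{1}{L + S} = \frac{1}{176 + 289} = \frac{1}{465}$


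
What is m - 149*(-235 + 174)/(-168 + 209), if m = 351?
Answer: 23480/41 ≈ 572.68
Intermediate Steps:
m - 149*(-235 + 174)/(-168 + 209) = 351 - 149*(-235 + 174)/(-168 + 209) = 351 - (-9089)/41 = 351 - 149*(-61/41) = 351 + 9089/41 = 23480/41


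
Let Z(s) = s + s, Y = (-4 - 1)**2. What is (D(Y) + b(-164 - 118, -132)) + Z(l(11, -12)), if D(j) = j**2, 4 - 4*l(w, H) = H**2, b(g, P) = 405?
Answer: 960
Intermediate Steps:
l(w, H) = 1 - H**2/4
Y = 25 (Y = (-5)**2 = 25)
Z(s) = 2*s
(D(Y) + b(-164 - 118, -132)) + Z(l(11, -12)) = (25**2 + 405) + 2*(1 - 1/4*(-12)**2) = (625 + 405) + 2*(1 - 1/4*144) = 1030 + 2*(1 - 36) = 1030 + 2*(-35) = 1030 - 70 = 960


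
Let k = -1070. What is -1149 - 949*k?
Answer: 1014281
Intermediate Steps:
-1149 - 949*k = -1149 - 949*(-1070) = -1149 + 1015430 = 1014281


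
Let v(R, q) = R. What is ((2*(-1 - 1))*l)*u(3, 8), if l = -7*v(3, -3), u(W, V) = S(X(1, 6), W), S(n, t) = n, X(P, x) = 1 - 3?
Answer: -168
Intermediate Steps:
X(P, x) = -2
u(W, V) = -2
l = -21 (l = -7*3 = -21)
((2*(-1 - 1))*l)*u(3, 8) = ((2*(-1 - 1))*(-21))*(-2) = ((2*(-2))*(-21))*(-2) = -4*(-21)*(-2) = 84*(-2) = -168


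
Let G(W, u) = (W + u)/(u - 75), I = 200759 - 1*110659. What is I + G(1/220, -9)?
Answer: 1665049979/18480 ≈ 90100.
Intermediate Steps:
I = 90100 (I = 200759 - 110659 = 90100)
G(W, u) = (W + u)/(-75 + u)
I + G(1/220, -9) = 90100 + (1/220 - 9)/(-75 - 9) = 90100 + (1/220 - 9)/(-84) = 90100 - 1/84*(-1979/220) = 90100 + 1979/18480 = 1665049979/18480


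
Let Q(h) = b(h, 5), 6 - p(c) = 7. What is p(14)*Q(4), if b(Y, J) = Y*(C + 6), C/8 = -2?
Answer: 40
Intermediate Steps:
C = -16 (C = 8*(-2) = -16)
p(c) = -1 (p(c) = 6 - 1*7 = 6 - 7 = -1)
b(Y, J) = -10*Y (b(Y, J) = Y*(-16 + 6) = Y*(-10) = -10*Y)
Q(h) = -10*h
p(14)*Q(4) = -(-10)*4 = -1*(-40) = 40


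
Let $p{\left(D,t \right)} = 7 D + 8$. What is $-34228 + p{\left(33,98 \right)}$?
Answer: $-33989$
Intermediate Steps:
$p{\left(D,t \right)} = 8 + 7 D$
$-34228 + p{\left(33,98 \right)} = -34228 + \left(8 + 7 \cdot 33\right) = -34228 + \left(8 + 231\right) = -34228 + 239 = -33989$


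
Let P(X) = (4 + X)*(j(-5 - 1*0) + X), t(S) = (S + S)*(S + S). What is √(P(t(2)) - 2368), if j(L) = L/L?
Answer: 26*I*√3 ≈ 45.033*I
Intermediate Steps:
t(S) = 4*S² (t(S) = (2*S)*(2*S) = 4*S²)
j(L) = 1
P(X) = (1 + X)*(4 + X) (P(X) = (4 + X)*(1 + X) = (1 + X)*(4 + X))
√(P(t(2)) - 2368) = √((4 + (4*2²)² + 5*(4*2²)) - 2368) = √((4 + (4*4)² + 5*(4*4)) - 2368) = √((4 + 16² + 5*16) - 2368) = √((4 + 256 + 80) - 2368) = √(340 - 2368) = √(-2028) = 26*I*√3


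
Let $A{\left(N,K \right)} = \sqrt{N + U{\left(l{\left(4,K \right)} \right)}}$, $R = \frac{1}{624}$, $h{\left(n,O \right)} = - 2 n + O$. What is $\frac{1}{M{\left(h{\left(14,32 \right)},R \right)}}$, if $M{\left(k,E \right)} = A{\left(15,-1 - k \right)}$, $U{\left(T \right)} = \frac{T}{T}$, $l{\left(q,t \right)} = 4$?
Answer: $\frac{1}{4} \approx 0.25$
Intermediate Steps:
$h{\left(n,O \right)} = O - 2 n$
$U{\left(T \right)} = 1$
$R = \frac{1}{624} \approx 0.0016026$
$A{\left(N,K \right)} = \sqrt{1 + N}$ ($A{\left(N,K \right)} = \sqrt{N + 1} = \sqrt{1 + N}$)
$M{\left(k,E \right)} = 4$ ($M{\left(k,E \right)} = \sqrt{1 + 15} = \sqrt{16} = 4$)
$\frac{1}{M{\left(h{\left(14,32 \right)},R \right)}} = \frac{1}{4}$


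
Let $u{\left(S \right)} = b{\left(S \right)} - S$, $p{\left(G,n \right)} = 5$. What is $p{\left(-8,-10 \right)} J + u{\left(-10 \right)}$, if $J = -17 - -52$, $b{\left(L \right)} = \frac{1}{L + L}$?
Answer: $\frac{3699}{20} \approx 184.95$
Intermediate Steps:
$b{\left(L \right)} = \frac{1}{2 L}$
$u{\left(S \right)} = \frac{1}{2 S} - S$
$J = 35$ ($J = -17 + 52 = 35$)
$p{\left(-8,-10 \right)} J + u{\left(-10 \right)} = 5 \cdot 35 + \left(\frac{1}{2 \left(-10\right)} - -10\right) = 175 + \left(\frac{1}{2} \left(- \frac{1}{10}\right) + 10\right) = 175 + \left(- \frac{1}{20} + 10\right) = 175 + \frac{199}{20} = \frac{3699}{20}$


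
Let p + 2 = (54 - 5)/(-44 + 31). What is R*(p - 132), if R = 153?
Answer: -274023/13 ≈ -21079.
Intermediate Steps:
p = -75/13 (p = -2 + (54 - 5)/(-44 + 31) = -2 + 49/(-13) = -2 + 49*(-1/13) = -2 - 49/13 = -75/13 ≈ -5.7692)
R*(p - 132) = 153*(-75/13 - 132) = 153*(-1791/13) = -274023/13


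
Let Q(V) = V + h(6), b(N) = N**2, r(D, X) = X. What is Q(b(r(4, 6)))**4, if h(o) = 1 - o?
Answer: 923521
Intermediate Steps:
Q(V) = -5 + V (Q(V) = V + (1 - 1*6) = V + (1 - 6) = V - 5 = -5 + V)
Q(b(r(4, 6)))**4 = (-5 + 6**2)**4 = (-5 + 36)**4 = 31**4 = 923521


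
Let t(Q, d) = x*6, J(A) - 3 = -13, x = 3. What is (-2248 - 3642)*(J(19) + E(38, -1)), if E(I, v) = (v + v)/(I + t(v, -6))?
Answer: 827545/14 ≈ 59110.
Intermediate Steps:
J(A) = -10 (J(A) = 3 - 13 = -10)
t(Q, d) = 18 (t(Q, d) = 3*6 = 18)
E(I, v) = 2*v/(18 + I) (E(I, v) = (v + v)/(I + 18) = (2*v)/(18 + I) = 2*v/(18 + I))
(-2248 - 3642)*(J(19) + E(38, -1)) = (-2248 - 3642)*(-10 + 2*(-1)/(18 + 38)) = -5890*(-10 + 2*(-1)/56) = -5890*(-10 + 2*(-1)*(1/56)) = -5890*(-10 - 1/28) = -5890*(-281/28) = 827545/14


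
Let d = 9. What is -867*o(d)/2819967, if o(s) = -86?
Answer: 24854/939989 ≈ 0.026441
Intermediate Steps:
-867*o(d)/2819967 = -867*(-86)/2819967 = 74562*(1/2819967) = 24854/939989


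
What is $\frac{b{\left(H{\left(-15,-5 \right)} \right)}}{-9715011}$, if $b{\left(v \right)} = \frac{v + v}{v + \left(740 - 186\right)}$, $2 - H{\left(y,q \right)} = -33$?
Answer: $- \frac{70}{5722141479} \approx -1.2233 \cdot 10^{-8}$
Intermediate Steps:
$H{\left(y,q \right)} = 35$ ($H{\left(y,q \right)} = 2 - -33 = 2 + 33 = 35$)
$b{\left(v \right)} = \frac{2 v}{554 + v}$ ($b{\left(v \right)} = \frac{2 v}{v + \left(740 - 186\right)} = \frac{2 v}{v + 554} = \frac{2 v}{554 + v}$)
$\frac{b{\left(H{\left(-15,-5 \right)} \right)}}{-9715011} = \frac{2 \cdot 35 \frac{1}{554 + 35}}{-9715011} = 2 \cdot 35 \cdot \frac{1}{589} \left(- \frac{1}{9715011}\right) = \frac{70}{589} \left(- \frac{1}{9715011}\right) = - \frac{70}{5722141479}$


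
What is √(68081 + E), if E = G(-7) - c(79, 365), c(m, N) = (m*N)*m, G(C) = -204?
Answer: 2*I*√552522 ≈ 1486.6*I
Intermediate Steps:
c(m, N) = N*m² (c(m, N) = (N*m)*m = N*m²)
E = -2278169 (E = -204 - 365*79² = -204 - 365*6241 = -204 - 1*2277965 = -204 - 2277965 = -2278169)
√(68081 + E) = √(68081 - 2278169) = √(-2210088) = 2*I*√552522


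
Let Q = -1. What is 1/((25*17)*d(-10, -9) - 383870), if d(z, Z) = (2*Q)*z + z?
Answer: -1/379620 ≈ -2.6342e-6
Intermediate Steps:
d(z, Z) = -z (d(z, Z) = (2*(-1))*z + z = -2*z + z = -z)
1/((25*17)*d(-10, -9) - 383870) = 1/((25*17)*(-1*(-10)) - 383870) = 1/(425*10 - 383870) = 1/(4250 - 383870) = 1/(-379620) = -1/379620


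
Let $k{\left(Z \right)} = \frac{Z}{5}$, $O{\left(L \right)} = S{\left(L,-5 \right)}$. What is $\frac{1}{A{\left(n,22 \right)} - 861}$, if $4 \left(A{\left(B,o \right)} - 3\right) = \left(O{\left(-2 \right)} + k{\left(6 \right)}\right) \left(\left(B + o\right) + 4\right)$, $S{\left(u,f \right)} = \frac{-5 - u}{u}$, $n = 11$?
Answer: $- \frac{40}{33321} \approx -0.0012004$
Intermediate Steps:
$S{\left(u,f \right)} = \frac{-5 - u}{u}$
$O{\left(L \right)} = \frac{-5 - L}{L}$
$k{\left(Z \right)} = \frac{Z}{5}$ ($k{\left(Z \right)} = Z \frac{1}{5} = \frac{Z}{5}$)
$A{\left(B,o \right)} = \frac{57}{10} + \frac{27 B}{40} + \frac{27 o}{40}$ ($A{\left(B,o \right)} = 3 + \frac{\left(\frac{-5 - -2}{-2} + \frac{1}{5} \cdot 6\right) \left(\left(B + o\right) + 4\right)}{4} = 3 + \frac{\left(- \frac{-5 + 2}{2} + \frac{6}{5}\right) \left(4 + B + o\right)}{4} = 3 + \frac{\left(\left(- \frac{1}{2}\right) \left(-3\right) + \frac{6}{5}\right) \left(4 + B + o\right)}{4} = 3 + \frac{\left(\frac{3}{2} + \frac{6}{5}\right) \left(4 + B + o\right)}{4} = 3 + \frac{\frac{27}{10} \left(4 + B + o\right)}{4} = 3 + \frac{\frac{54}{5} + \frac{27 B}{10} + \frac{27 o}{10}}{4} = 3 + \left(\frac{27}{10} + \frac{27 B}{40} + \frac{27 o}{40}\right) = \frac{57}{10} + \frac{27 B}{40} + \frac{27 o}{40}$)
$\frac{1}{A{\left(n,22 \right)} - 861} = \frac{1}{\left(\frac{57}{10} + \frac{27}{40} \cdot 11 + \frac{27}{40} \cdot 22\right) - 861} = \frac{1}{\left(\frac{57}{10} + \frac{297}{40} + \frac{297}{20}\right) - 861} = \frac{1}{\frac{1119}{40} - 861} = \frac{1}{- \frac{33321}{40}} = - \frac{40}{33321}$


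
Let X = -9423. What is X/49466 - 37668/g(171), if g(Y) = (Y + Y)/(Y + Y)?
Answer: -1863294711/49466 ≈ -37668.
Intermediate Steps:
g(Y) = 1 (g(Y) = (2*Y)/((2*Y)) = (2*Y)*(1/(2*Y)) = 1)
X/49466 - 37668/g(171) = -9423/49466 - 37668/1 = -9423*1/49466 - 37668*1 = -9423/49466 - 37668 = -1863294711/49466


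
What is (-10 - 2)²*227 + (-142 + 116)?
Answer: 32662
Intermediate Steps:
(-10 - 2)²*227 + (-142 + 116) = (-12)²*227 - 26 = 144*227 - 26 = 32688 - 26 = 32662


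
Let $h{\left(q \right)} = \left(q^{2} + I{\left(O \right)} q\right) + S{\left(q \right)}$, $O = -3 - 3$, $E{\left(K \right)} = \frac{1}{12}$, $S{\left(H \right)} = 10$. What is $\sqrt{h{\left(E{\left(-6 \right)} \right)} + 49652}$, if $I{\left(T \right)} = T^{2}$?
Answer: $\frac{\sqrt{7151761}}{12} \approx 222.86$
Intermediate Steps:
$E{\left(K \right)} = \frac{1}{12}$
$O = -6$
$h{\left(q \right)} = 10 + q^{2} + 36 q$ ($h{\left(q \right)} = \left(q^{2} + \left(-6\right)^{2} q\right) + 10 = \left(q^{2} + 36 q\right) + 10 = 10 + q^{2} + 36 q$)
$\sqrt{h{\left(E{\left(-6 \right)} \right)} + 49652} = \sqrt{\left(10 + \left(\frac{1}{12}\right)^{2} + 36 \cdot \frac{1}{12}\right) + 49652} = \sqrt{\left(10 + \frac{1}{144} + 3\right) + 49652} = \sqrt{\frac{1873}{144} + 49652} = \sqrt{\frac{7151761}{144}} = \frac{\sqrt{7151761}}{12}$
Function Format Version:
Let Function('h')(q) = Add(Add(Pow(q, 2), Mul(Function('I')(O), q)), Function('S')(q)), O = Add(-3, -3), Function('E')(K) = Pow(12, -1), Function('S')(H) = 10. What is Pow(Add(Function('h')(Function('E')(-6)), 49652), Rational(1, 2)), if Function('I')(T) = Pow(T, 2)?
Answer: Mul(Rational(1, 12), Pow(7151761, Rational(1, 2))) ≈ 222.86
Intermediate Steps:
Function('E')(K) = Rational(1, 12)
O = -6
Function('h')(q) = Add(10, Pow(q, 2), Mul(36, q)) (Function('h')(q) = Add(Add(Pow(q, 2), Mul(Pow(-6, 2), q)), 10) = Add(Add(Pow(q, 2), Mul(36, q)), 10) = Add(10, Pow(q, 2), Mul(36, q)))
Pow(Add(Function('h')(Function('E')(-6)), 49652), Rational(1, 2)) = Pow(Add(Add(10, Pow(Rational(1, 12), 2), Mul(36, Rational(1, 12))), 49652), Rational(1, 2)) = Pow(Add(Add(10, Rational(1, 144), 3), 49652), Rational(1, 2)) = Pow(Add(Rational(1873, 144), 49652), Rational(1, 2)) = Pow(Rational(7151761, 144), Rational(1, 2)) = Mul(Rational(1, 12), Pow(7151761, Rational(1, 2)))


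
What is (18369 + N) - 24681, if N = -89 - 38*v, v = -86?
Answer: -3133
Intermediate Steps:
N = 3179 (N = -89 - 38*(-86) = -89 + 3268 = 3179)
(18369 + N) - 24681 = (18369 + 3179) - 24681 = 21548 - 24681 = -3133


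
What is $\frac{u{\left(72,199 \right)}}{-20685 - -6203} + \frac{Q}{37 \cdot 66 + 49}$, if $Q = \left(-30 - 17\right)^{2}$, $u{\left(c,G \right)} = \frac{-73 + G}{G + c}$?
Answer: $\frac{92225278}{104002483} \approx 0.88676$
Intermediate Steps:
$u{\left(c,G \right)} = \frac{-73 + G}{G + c}$
$Q = 2209$ ($Q = \left(-47\right)^{2} = 2209$)
$\frac{u{\left(72,199 \right)}}{-20685 - -6203} + \frac{Q}{37 \cdot 66 + 49} = \frac{\frac{1}{199 + 72} \left(-73 + 199\right)}{-20685 - -6203} + \frac{2209}{37 \cdot 66 + 49} = \frac{\frac{1}{271} \cdot 126}{-20685 + 6203} + \frac{2209}{2442 + 49} = \frac{\frac{1}{271} \cdot 126}{-14482} + \frac{2209}{2491} = \frac{126}{271} \left(- \frac{1}{14482}\right) + 2209 \cdot \frac{1}{2491} = - \frac{63}{1962311} + \frac{47}{53} = \frac{92225278}{104002483}$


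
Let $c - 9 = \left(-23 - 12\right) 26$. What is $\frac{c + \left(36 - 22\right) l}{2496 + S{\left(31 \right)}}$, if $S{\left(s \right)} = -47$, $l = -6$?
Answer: $- \frac{985}{2449} \approx -0.4022$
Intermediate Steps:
$c = -901$ ($c = 9 + \left(-23 - 12\right) 26 = 9 - 910 = -901$)
$\frac{c + \left(36 - 22\right) l}{2496 + S{\left(31 \right)}} = \frac{-901 + \left(36 - 22\right) \left(-6\right)}{2496 - 47} = \frac{-901 + 14 \left(-6\right)}{2449} = \left(-901 - 84\right) \frac{1}{2449} = \left(-985\right) \frac{1}{2449} = - \frac{985}{2449}$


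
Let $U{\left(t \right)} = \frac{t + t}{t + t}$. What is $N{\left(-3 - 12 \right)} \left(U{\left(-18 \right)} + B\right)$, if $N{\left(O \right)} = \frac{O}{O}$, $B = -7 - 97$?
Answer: $-103$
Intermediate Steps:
$B = -104$
$U{\left(t \right)} = 1$ ($U{\left(t \right)} = \frac{2 t}{2 t} = 2 t \frac{1}{2 t} = 1$)
$N{\left(O \right)} = 1$
$N{\left(-3 - 12 \right)} \left(U{\left(-18 \right)} + B\right) = 1 \left(1 - 104\right) = 1 \left(-103\right) = -103$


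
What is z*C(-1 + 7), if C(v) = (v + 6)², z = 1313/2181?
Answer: 63024/727 ≈ 86.691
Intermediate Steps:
z = 1313/2181 (z = 1313*(1/2181) = 1313/2181 ≈ 0.60202)
C(v) = (6 + v)²
z*C(-1 + 7) = 1313*(6 + (-1 + 7))²/2181 = 1313*(6 + 6)²/2181 = (1313/2181)*12² = (1313/2181)*144 = 63024/727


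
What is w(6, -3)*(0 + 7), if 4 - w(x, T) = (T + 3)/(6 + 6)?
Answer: 28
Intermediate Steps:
w(x, T) = 15/4 - T/12 (w(x, T) = 4 - (T + 3)/(6 + 6) = 4 - (3 + T)/12 = 4 - (1/4 + T/12) = 4 + (-1/4 - T/12) = 15/4 - T/12)
w(6, -3)*(0 + 7) = (15/4 - 1/12*(-3))*(0 + 7) = (15/4 + 1/4)*7 = 4*7 = 28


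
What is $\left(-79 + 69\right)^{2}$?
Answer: $100$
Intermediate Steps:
$\left(-79 + 69\right)^{2} = \left(-10\right)^{2} = 100$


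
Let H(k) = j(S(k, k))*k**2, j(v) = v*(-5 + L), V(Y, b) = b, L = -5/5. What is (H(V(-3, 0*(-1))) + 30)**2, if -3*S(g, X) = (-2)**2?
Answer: 900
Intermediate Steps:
L = -1 (L = -5*1/5 = -1)
S(g, X) = -4/3 (S(g, X) = -1/3*(-2)**2 = -1/3*4 = -4/3)
j(v) = -6*v (j(v) = v*(-5 - 1) = v*(-6) = -6*v)
H(k) = 8*k**2 (H(k) = (-6*(-4/3))*k**2 = 8*k**2)
(H(V(-3, 0*(-1))) + 30)**2 = (8*(0*(-1))**2 + 30)**2 = (8*0**2 + 30)**2 = (8*0 + 30)**2 = (0 + 30)**2 = 30**2 = 900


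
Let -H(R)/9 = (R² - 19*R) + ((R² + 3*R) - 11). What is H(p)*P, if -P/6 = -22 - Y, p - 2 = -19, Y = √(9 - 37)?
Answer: -996732 - 90612*I*√7 ≈ -9.9673e+5 - 2.3974e+5*I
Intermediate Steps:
Y = 2*I*√7 (Y = √(-28) = 2*I*√7 ≈ 5.2915*I)
p = -17 (p = 2 - 19 = -17)
P = 132 + 12*I*√7 (P = -6*(-22 - 2*I*√7) = 132 + 12*I*√7 ≈ 132.0 + 31.749*I)
H(R) = 99 - 18*R² + 144*R (H(R) = -9*((R² - 19*R) + ((R² + 3*R) - 11)) = -9*((R² - 19*R) + (-11 + R² + 3*R)) = -9*(-11 - 16*R + 2*R²) = 99 - 18*R² + 144*R)
H(p)*P = (99 - 18*(-17)² + 144*(-17))*(132 + 12*I*√7) = (99 - 18*289 - 2448)*(132 + 12*I*√7) = (99 - 5202 - 2448)*(132 + 12*I*√7) = -7551*(132 + 12*I*√7) = -996732 - 90612*I*√7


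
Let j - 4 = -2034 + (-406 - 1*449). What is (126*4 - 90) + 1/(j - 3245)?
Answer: 2537819/6130 ≈ 414.00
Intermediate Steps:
j = -2885 (j = 4 + (-2034 + (-406 - 1*449)) = 4 + (-2034 + (-406 - 449)) = 4 + (-2034 - 855) = 4 - 2889 = -2885)
(126*4 - 90) + 1/(j - 3245) = (126*4 - 90) + 1/(-2885 - 3245) = (504 - 90) + 1/(-6130) = 414 - 1/6130 = 2537819/6130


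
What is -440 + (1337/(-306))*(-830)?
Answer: 487535/153 ≈ 3186.5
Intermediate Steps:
-440 + (1337/(-306))*(-830) = -440 + (1337*(-1/306))*(-830) = -440 - 1337/306*(-830) = -440 + 554855/153 = 487535/153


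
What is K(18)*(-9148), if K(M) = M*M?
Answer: -2963952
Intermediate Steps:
K(M) = M²
K(18)*(-9148) = 18²*(-9148) = 324*(-9148) = -2963952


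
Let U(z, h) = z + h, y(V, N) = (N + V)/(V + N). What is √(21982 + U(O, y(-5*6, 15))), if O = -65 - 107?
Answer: √21811 ≈ 147.69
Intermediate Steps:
y(V, N) = 1 (y(V, N) = (N + V)/(N + V) = 1)
O = -172
U(z, h) = h + z
√(21982 + U(O, y(-5*6, 15))) = √(21982 + (1 - 172)) = √(21982 - 171) = √21811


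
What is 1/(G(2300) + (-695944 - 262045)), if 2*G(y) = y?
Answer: -1/956839 ≈ -1.0451e-6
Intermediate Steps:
G(y) = y/2
1/(G(2300) + (-695944 - 262045)) = 1/((½)*2300 + (-695944 - 262045)) = 1/(1150 - 957989) = 1/(-956839) = -1/956839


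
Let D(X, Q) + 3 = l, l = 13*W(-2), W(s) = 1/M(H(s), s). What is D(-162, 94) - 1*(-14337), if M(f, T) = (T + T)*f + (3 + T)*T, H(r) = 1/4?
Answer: 42989/3 ≈ 14330.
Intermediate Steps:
H(r) = ¼
M(f, T) = T*(3 + T) + 2*T*f (M(f, T) = (2*T)*f + T*(3 + T) = 2*T*f + T*(3 + T) = T*(3 + T) + 2*T*f)
W(s) = 1/(s*(7/2 + s)) (W(s) = 1/(s*(3 + s + 2*(¼))) = 1/(s*(3 + s + ½)) = 1/(s*(7/2 + s)))
l = -13/3 (l = 13*(2/(-2*(7 + 2*(-2)))) = 13*(2*(-½)/(7 - 4)) = 13*(2*(-½)/3) = 13*(2*(-½)*(⅓)) = 13*(-⅓) = -13/3 ≈ -4.3333)
D(X, Q) = -22/3 (D(X, Q) = -3 - 13/3 = -22/3)
D(-162, 94) - 1*(-14337) = -22/3 - 1*(-14337) = -22/3 + 14337 = 42989/3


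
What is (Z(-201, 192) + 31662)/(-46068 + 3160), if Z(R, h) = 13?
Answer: -31675/42908 ≈ -0.73821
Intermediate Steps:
(Z(-201, 192) + 31662)/(-46068 + 3160) = (13 + 31662)/(-46068 + 3160) = 31675/(-42908) = 31675*(-1/42908) = -31675/42908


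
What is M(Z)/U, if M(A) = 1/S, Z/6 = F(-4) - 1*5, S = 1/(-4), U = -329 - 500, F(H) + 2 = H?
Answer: 4/829 ≈ 0.0048251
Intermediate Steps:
F(H) = -2 + H
U = -829
S = -¼ ≈ -0.25000
Z = -66 (Z = 6*((-2 - 4) - 1*5) = 6*(-6 - 5) = 6*(-11) = -66)
M(A) = -4 (M(A) = 1/(-¼) = -4)
M(Z)/U = -4/(-829) = -4*(-1/829) = 4/829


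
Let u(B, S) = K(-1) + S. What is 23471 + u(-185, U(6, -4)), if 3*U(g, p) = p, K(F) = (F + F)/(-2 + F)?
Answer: 70411/3 ≈ 23470.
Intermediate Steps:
K(F) = 2*F/(-2 + F) (K(F) = (2*F)/(-2 + F) = 2*F/(-2 + F))
U(g, p) = p/3
u(B, S) = 2/3 + S (u(B, S) = 2*(-1)/(-2 - 1) + S = 2*(-1)/(-3) + S = 2*(-1)*(-1/3) + S = 2/3 + S)
23471 + u(-185, U(6, -4)) = 23471 + (2/3 + (1/3)*(-4)) = 23471 + (2/3 - 4/3) = 23471 - 2/3 = 70411/3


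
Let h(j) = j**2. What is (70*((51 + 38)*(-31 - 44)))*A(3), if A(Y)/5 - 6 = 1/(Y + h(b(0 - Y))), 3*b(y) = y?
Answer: -29203125/2 ≈ -1.4602e+7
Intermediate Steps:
b(y) = y/3
A(Y) = 30 + 5/(Y + Y**2/9) (A(Y) = 30 + 5/(Y + ((0 - Y)/3)**2) = 30 + 5/(Y + ((-Y)/3)**2) = 30 + 5/(Y + (-Y/3)**2) = 30 + 5/(Y + Y**2/9))
(70*((51 + 38)*(-31 - 44)))*A(3) = (70*((51 + 38)*(-31 - 44)))*(15*(3 + 2*3**2 + 18*3)/(3*(9 + 3))) = (70*(89*(-75)))*(15*(1/3)*(3 + 2*9 + 54)/12) = (70*(-6675))*(15*(1/3)*(1/12)*(3 + 18 + 54)) = -7008750*75/(3*12) = -467250*125/4 = -29203125/2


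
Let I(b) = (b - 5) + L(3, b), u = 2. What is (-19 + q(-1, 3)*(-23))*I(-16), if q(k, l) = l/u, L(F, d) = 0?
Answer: 2247/2 ≈ 1123.5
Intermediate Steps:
q(k, l) = l/2
I(b) = -5 + b (I(b) = (b - 5) + 0 = (-5 + b) + 0 = -5 + b)
(-19 + q(-1, 3)*(-23))*I(-16) = (-19 + ((1/2)*3)*(-23))*(-5 - 16) = (-19 + (3/2)*(-23))*(-21) = (-19 - 69/2)*(-21) = -107/2*(-21) = 2247/2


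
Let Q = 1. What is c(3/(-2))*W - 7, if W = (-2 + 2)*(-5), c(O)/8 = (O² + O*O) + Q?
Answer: -7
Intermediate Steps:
c(O) = 8 + 16*O² (c(O) = 8*((O² + O*O) + 1) = 8*((O² + O²) + 1) = 8*(2*O² + 1) = 8*(1 + 2*O²) = 8 + 16*O²)
W = 0 (W = 0*(-5) = 0)
c(3/(-2))*W - 7 = (8 + 16*(3/(-2))²)*0 - 7 = (8 + 16*(3*(-½))²)*0 - 7 = (8 + 16*(-3/2)²)*0 - 7 = (8 + 16*(9/4))*0 - 7 = (8 + 36)*0 - 7 = 44*0 - 7 = 0 - 7 = -7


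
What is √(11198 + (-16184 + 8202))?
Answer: 4*√201 ≈ 56.710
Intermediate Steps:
√(11198 + (-16184 + 8202)) = √(11198 - 7982) = √3216 = 4*√201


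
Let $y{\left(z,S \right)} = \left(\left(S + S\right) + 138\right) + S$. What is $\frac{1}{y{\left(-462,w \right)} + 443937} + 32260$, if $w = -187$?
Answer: $\frac{14307761641}{443514} \approx 32260.0$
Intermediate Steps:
$y{\left(z,S \right)} = 138 + 3 S$ ($y{\left(z,S \right)} = \left(2 S + 138\right) + S = \left(138 + 2 S\right) + S = 138 + 3 S$)
$\frac{1}{y{\left(-462,w \right)} + 443937} + 32260 = \frac{1}{\left(138 + 3 \left(-187\right)\right) + 443937} + 32260 = \frac{1}{\left(138 - 561\right) + 443937} + 32260 = \frac{1}{-423 + 443937} + 32260 = \frac{1}{443514} + 32260 = \frac{14307761641}{443514}$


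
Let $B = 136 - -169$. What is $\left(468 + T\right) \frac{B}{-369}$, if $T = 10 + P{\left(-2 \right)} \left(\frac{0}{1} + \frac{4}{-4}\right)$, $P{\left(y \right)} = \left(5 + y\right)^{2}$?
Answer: $- \frac{143045}{369} \approx -387.66$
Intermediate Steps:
$B = 305$ ($B = 136 + 169 = 305$)
$T = 1$ ($T = 10 + \left(5 - 2\right)^{2} \left(\frac{0}{1} + \frac{4}{-4}\right) = 10 + 3^{2} \left(0 \cdot 1 + 4 \left(- \frac{1}{4}\right)\right) = 10 + 9 \left(0 - 1\right) = 10 + 9 \left(-1\right) = 10 - 9 = 1$)
$\left(468 + T\right) \frac{B}{-369} = \left(468 + 1\right) \frac{305}{-369} = 469 \cdot 305 \left(- \frac{1}{369}\right) = 469 \left(- \frac{305}{369}\right) = - \frac{143045}{369}$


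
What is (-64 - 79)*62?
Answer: -8866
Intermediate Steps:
(-64 - 79)*62 = -143*62 = -8866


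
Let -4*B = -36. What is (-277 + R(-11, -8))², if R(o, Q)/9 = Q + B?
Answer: 71824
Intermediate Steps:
B = 9 (B = -¼*(-36) = 9)
R(o, Q) = 81 + 9*Q (R(o, Q) = 9*(Q + 9) = 9*(9 + Q) = 81 + 9*Q)
(-277 + R(-11, -8))² = (-277 + (81 + 9*(-8)))² = (-277 + (81 - 72))² = (-277 + 9)² = (-268)² = 71824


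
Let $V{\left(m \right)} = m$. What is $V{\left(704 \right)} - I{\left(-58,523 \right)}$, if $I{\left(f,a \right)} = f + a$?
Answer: $239$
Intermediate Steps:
$I{\left(f,a \right)} = a + f$
$V{\left(704 \right)} - I{\left(-58,523 \right)} = 704 - \left(523 - 58\right) = 704 - 465 = 239$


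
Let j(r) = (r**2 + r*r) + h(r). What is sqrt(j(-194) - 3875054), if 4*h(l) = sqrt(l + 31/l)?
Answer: sqrt(-572034381408 + 194*I*sqrt(7307398))/388 ≈ 0.00089353 + 1949.3*I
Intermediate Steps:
h(l) = sqrt(l + 31/l)/4
j(r) = 2*r**2 + sqrt(r + 31/r)/4 (j(r) = (r**2 + r*r) + sqrt(r + 31/r)/4 = (r**2 + r**2) + sqrt(r + 31/r)/4 = 2*r**2 + sqrt(r + 31/r)/4)
sqrt(j(-194) - 3875054) = sqrt((2*(-194)**2 + sqrt(-194 + 31/(-194))/4) - 3875054) = sqrt((2*37636 + sqrt(-194 + 31*(-1/194))/4) - 3875054) = sqrt((75272 + sqrt(-194 - 31/194)/4) - 3875054) = sqrt((75272 + sqrt(-37667/194)/4) - 3875054) = sqrt((75272 + (I*sqrt(7307398)/194)/4) - 3875054) = sqrt((75272 + I*sqrt(7307398)/776) - 3875054) = sqrt(-3799782 + I*sqrt(7307398)/776)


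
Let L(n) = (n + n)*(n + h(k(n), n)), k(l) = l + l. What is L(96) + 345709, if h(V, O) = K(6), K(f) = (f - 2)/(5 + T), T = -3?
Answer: 364525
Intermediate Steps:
K(f) = -1 + f/2 (K(f) = (f - 2)/(5 - 3) = (-2 + f)/2 = (-2 + f)*(½) = -1 + f/2)
k(l) = 2*l
h(V, O) = 2 (h(V, O) = -1 + (½)*6 = -1 + 3 = 2)
L(n) = 2*n*(2 + n) (L(n) = (n + n)*(n + 2) = (2*n)*(2 + n) = 2*n*(2 + n))
L(96) + 345709 = 2*96*(2 + 96) + 345709 = 2*96*98 + 345709 = 18816 + 345709 = 364525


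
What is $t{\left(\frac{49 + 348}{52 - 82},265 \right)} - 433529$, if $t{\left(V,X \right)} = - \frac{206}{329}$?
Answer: $- \frac{142631247}{329} \approx -4.3353 \cdot 10^{5}$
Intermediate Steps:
$t{\left(V,X \right)} = - \frac{206}{329}$ ($t{\left(V,X \right)} = \left(-206\right) \frac{1}{329} = - \frac{206}{329}$)
$t{\left(\frac{49 + 348}{52 - 82},265 \right)} - 433529 = - \frac{206}{329} - 433529 = - \frac{142631247}{329}$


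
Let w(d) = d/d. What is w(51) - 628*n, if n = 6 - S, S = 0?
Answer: -3767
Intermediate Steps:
n = 6 (n = 6 - 1*0 = 6 + 0 = 6)
w(d) = 1
w(51) - 628*n = 1 - 628*6 = 1 - 3768 = -3767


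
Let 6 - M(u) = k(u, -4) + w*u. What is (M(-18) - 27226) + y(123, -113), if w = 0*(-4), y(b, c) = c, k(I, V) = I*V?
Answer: -27405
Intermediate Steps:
w = 0
M(u) = 6 + 4*u (M(u) = 6 - (u*(-4) + 0*u) = 6 - (-4*u + 0) = 6 - (-4)*u = 6 + 4*u)
(M(-18) - 27226) + y(123, -113) = ((6 + 4*(-18)) - 27226) - 113 = ((6 - 72) - 27226) - 113 = (-66 - 27226) - 113 = -27292 - 113 = -27405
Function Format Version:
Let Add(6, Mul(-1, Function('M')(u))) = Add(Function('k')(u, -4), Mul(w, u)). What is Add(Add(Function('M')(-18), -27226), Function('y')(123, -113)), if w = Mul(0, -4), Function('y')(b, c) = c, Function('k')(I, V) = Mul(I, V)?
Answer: -27405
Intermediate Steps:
w = 0
Function('M')(u) = Add(6, Mul(4, u)) (Function('M')(u) = Add(6, Mul(-1, Add(Mul(u, -4), Mul(0, u)))) = Add(6, Mul(-1, Add(Mul(-4, u), 0))) = Add(6, Mul(-1, Mul(-4, u))) = Add(6, Mul(4, u)))
Add(Add(Function('M')(-18), -27226), Function('y')(123, -113)) = Add(Add(Add(6, Mul(4, -18)), -27226), -113) = Add(Add(Add(6, -72), -27226), -113) = Add(Add(-66, -27226), -113) = Add(-27292, -113) = -27405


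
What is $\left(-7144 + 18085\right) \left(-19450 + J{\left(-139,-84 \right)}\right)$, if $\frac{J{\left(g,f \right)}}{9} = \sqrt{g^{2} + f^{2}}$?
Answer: $-212802450 + 98469 \sqrt{26377} \approx -1.9681 \cdot 10^{8}$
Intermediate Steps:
$J{\left(g,f \right)} = 9 \sqrt{f^{2} + g^{2}}$ ($J{\left(g,f \right)} = 9 \sqrt{g^{2} + f^{2}} = 9 \sqrt{f^{2} + g^{2}}$)
$\left(-7144 + 18085\right) \left(-19450 + J{\left(-139,-84 \right)}\right) = \left(-7144 + 18085\right) \left(-19450 + 9 \sqrt{\left(-84\right)^{2} + \left(-139\right)^{2}}\right) = 10941 \left(-19450 + 9 \sqrt{7056 + 19321}\right) = 10941 \left(-19450 + 9 \sqrt{26377}\right) = -212802450 + 98469 \sqrt{26377}$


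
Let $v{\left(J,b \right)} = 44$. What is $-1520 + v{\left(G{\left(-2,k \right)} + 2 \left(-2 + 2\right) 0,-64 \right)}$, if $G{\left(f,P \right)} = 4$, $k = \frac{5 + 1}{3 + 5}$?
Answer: $-1476$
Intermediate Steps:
$k = \frac{3}{4}$ ($k = \frac{6}{8} = 6 \cdot \frac{1}{8} = \frac{3}{4} \approx 0.75$)
$-1520 + v{\left(G{\left(-2,k \right)} + 2 \left(-2 + 2\right) 0,-64 \right)} = -1520 + 44 = -1476$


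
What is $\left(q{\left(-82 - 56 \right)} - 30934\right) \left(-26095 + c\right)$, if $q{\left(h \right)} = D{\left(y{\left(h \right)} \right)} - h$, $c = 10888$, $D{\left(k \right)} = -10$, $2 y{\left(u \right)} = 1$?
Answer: $468466842$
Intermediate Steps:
$y{\left(u \right)} = \frac{1}{2}$ ($y{\left(u \right)} = \frac{1}{2} \cdot 1 = \frac{1}{2}$)
$q{\left(h \right)} = -10 - h$
$\left(q{\left(-82 - 56 \right)} - 30934\right) \left(-26095 + c\right) = \left(\left(-10 - \left(-82 - 56\right)\right) - 30934\right) \left(-26095 + 10888\right) = \left(\left(-10 - -138\right) - 30934\right) \left(-15207\right) = \left(\left(-10 + 138\right) - 30934\right) \left(-15207\right) = \left(128 - 30934\right) \left(-15207\right) = \left(-30806\right) \left(-15207\right) = 468466842$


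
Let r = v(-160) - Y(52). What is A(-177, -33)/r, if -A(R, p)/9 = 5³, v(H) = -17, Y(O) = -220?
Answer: -1125/203 ≈ -5.5419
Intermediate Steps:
A(R, p) = -1125 (A(R, p) = -9*5³ = -9*125 = -1125)
r = 203 (r = -17 - 1*(-220) = -17 + 220 = 203)
A(-177, -33)/r = -1125/203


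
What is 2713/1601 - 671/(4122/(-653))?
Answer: 712681949/6599322 ≈ 107.99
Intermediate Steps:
2713/1601 - 671/(4122/(-653)) = 2713*(1/1601) - 671/(4122*(-1/653)) = 2713/1601 - 671/(-4122/653) = 2713/1601 - 671*(-653/4122) = 2713/1601 + 438163/4122 = 712681949/6599322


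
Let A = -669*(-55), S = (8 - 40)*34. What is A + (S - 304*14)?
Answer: 31451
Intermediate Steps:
S = -1088 (S = -32*34 = -1088)
A = 36795
A + (S - 304*14) = 36795 + (-1088 - 304*14) = 36795 + (-1088 - 1*4256) = 36795 + (-1088 - 4256) = 36795 - 5344 = 31451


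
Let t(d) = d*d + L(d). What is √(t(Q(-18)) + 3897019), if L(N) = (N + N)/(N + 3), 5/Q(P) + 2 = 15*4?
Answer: √420043800583141/10382 ≈ 1974.1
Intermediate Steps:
Q(P) = 5/58 (Q(P) = 5/(-2 + 15*4) = 5/(-2 + 60) = 5/58)
L(N) = 2*N/(3 + N) (L(N) = (2*N)/(3 + N) = 2*N/(3 + N))
t(d) = d² + 2*d/(3 + d) (t(d) = d*d + 2*d/(3 + d) = d² + 2*d/(3 + d))
√(t(Q(-18)) + 3897019) = √(5*(2 + 5*(3 + 5/58)/58)/(58*(3 + 5/58)) + 3897019) = √(5*(2 + (5/58)*(179/58))/(58*(179/58)) + 3897019) = √((5/58)*(58/179)*(2 + 895/3364) + 3897019) = √((5/58)*(58/179)*(7623/3364) + 3897019) = √(38115/602156 + 3897019) = √(2346613411079/602156) = √420043800583141/10382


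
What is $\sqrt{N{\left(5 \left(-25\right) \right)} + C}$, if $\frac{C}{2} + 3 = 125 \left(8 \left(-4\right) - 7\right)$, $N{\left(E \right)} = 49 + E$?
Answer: $2 i \sqrt{2458} \approx 99.156 i$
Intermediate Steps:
$C = -9756$ ($C = -6 + 2 \cdot 125 \left(8 \left(-4\right) - 7\right) = -6 + 2 \cdot 125 \left(-32 - 7\right) = -6 + 2 \cdot 125 \left(-39\right) = -6 + 2 \left(-4875\right) = -6 - 9750 = -9756$)
$\sqrt{N{\left(5 \left(-25\right) \right)} + C} = \sqrt{\left(49 + 5 \left(-25\right)\right) - 9756} = \sqrt{\left(49 - 125\right) - 9756} = \sqrt{-76 - 9756} = \sqrt{-9832} = 2 i \sqrt{2458}$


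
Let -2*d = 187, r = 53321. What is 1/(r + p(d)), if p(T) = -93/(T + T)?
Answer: 187/9971120 ≈ 1.8754e-5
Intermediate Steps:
d = -187/2 (d = -½*187 = -187/2 ≈ -93.500)
p(T) = -93/(2*T) (p(T) = -93*1/(2*T) = -93/(2*T))
1/(r + p(d)) = 1/(53321 - 93/(2*(-187/2))) = 1/(53321 - 93/2*(-2/187)) = 1/(53321 + 93/187) = 1/(9971120/187) = 187/9971120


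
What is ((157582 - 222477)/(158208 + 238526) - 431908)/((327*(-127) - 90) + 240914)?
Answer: -171352653367/79067102530 ≈ -2.1672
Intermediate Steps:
((157582 - 222477)/(158208 + 238526) - 431908)/((327*(-127) - 90) + 240914) = (-64895/396734 - 431908)/((-41529 - 90) + 240914) = (-64895*1/396734 - 431908)/(-41619 + 240914) = (-64895/396734 - 431908)/199295 = -171352653367/396734*1/199295 = -171352653367/79067102530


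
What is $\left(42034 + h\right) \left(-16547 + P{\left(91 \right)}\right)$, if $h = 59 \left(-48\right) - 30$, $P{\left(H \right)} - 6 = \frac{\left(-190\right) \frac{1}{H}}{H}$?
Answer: $- \frac{766518876756}{1183} \approx -6.4795 \cdot 10^{8}$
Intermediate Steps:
$P{\left(H \right)} = 6 - \frac{190}{H^{2}}$ ($P{\left(H \right)} = 6 + \frac{\left(-190\right) \frac{1}{H}}{H} = 6 - \frac{190}{H^{2}}$)
$h = -2862$ ($h = -2832 - 30 = -2862$)
$\left(42034 + h\right) \left(-16547 + P{\left(91 \right)}\right) = \left(42034 - 2862\right) \left(-16547 + \left(6 - \frac{190}{8281}\right)\right) = 39172 \left(-16547 + \left(6 - \frac{190}{8281}\right)\right) = 39172 \left(-16547 + \frac{49496}{8281}\right) = 39172 \left(- \frac{136976211}{8281}\right) = - \frac{766518876756}{1183}$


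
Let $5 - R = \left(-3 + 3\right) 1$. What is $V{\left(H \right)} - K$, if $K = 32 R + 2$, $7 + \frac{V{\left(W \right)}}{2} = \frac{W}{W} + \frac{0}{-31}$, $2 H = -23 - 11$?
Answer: $-174$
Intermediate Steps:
$H = -17$ ($H = \frac{-23 - 11}{2} = \frac{1}{2} \left(-34\right) = -17$)
$V{\left(W \right)} = -12$ ($V{\left(W \right)} = -14 + 2 \left(\frac{W}{W} + \frac{0}{-31}\right) = -14 + 2 \left(1 + 0 \left(- \frac{1}{31}\right)\right) = -14 + 2 \left(1 + 0\right) = -14 + 2 \cdot 1 = -14 + 2 = -12$)
$R = 5$ ($R = 5 - \left(-3 + 3\right) 1 = 5 - 0 \cdot 1 = 5 - 0 = 5 + 0 = 5$)
$K = 162$ ($K = 32 \cdot 5 + 2 = 160 + 2 = 162$)
$V{\left(H \right)} - K = -12 - 162 = -174$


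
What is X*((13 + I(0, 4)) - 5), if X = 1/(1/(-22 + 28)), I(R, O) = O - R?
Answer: 72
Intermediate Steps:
X = 6 (X = 1/(1/6) = 1/(⅙) = 6)
X*((13 + I(0, 4)) - 5) = 6*((13 + (4 - 1*0)) - 5) = 6*((13 + (4 + 0)) - 5) = 6*((13 + 4) - 5) = 6*(17 - 5) = 6*12 = 72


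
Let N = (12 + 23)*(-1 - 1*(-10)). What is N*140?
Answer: 44100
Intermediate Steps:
N = 315 (N = 35*(-1 + 10) = 35*9 = 315)
N*140 = 315*140 = 44100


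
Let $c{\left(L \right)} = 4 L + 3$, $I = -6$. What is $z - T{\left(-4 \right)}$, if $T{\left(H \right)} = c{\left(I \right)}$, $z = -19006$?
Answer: $-18985$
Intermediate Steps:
$c{\left(L \right)} = 3 + 4 L$
$T{\left(H \right)} = -21$ ($T{\left(H \right)} = 3 + 4 \left(-6\right) = 3 - 24 = -21$)
$z - T{\left(-4 \right)} = -19006 - -21 = -19006 + 21 = -18985$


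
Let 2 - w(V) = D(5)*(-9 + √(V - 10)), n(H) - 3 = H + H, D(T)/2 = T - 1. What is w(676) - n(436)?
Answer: -801 - 24*√74 ≈ -1007.5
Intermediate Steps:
D(T) = -2 + 2*T (D(T) = 2*(T - 1) = 2*(-1 + T) = -2 + 2*T)
n(H) = 3 + 2*H (n(H) = 3 + (H + H) = 3 + 2*H)
w(V) = 74 - 8*√(-10 + V) (w(V) = 2 - (-2 + 2*5)*(-9 + √(V - 10)) = 2 - (-2 + 10)*(-9 + √(-10 + V)) = 2 - 8*(-9 + √(-10 + V)) = 2 - (-72 + 8*√(-10 + V)) = 2 + (72 - 8*√(-10 + V)) = 74 - 8*√(-10 + V))
w(676) - n(436) = (74 - 8*√(-10 + 676)) - (3 + 2*436) = (74 - 24*√74) - (3 + 872) = (74 - 24*√74) - 1*875 = (74 - 24*√74) - 875 = -801 - 24*√74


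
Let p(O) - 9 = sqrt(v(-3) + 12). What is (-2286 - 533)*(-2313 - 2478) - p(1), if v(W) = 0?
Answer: 13505820 - 2*sqrt(3) ≈ 1.3506e+7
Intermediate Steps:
p(O) = 9 + 2*sqrt(3) (p(O) = 9 + sqrt(0 + 12) = 9 + sqrt(12) = 9 + 2*sqrt(3))
(-2286 - 533)*(-2313 - 2478) - p(1) = (-2286 - 533)*(-2313 - 2478) - (9 + 2*sqrt(3)) = -2819*(-4791) + (-9 - 2*sqrt(3)) = 13505829 + (-9 - 2*sqrt(3)) = 13505820 - 2*sqrt(3)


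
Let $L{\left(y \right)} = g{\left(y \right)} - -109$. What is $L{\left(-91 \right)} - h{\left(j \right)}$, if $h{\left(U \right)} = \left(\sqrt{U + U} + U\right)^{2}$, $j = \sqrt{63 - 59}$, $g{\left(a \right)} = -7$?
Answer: $86$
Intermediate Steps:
$j = 2$ ($j = \sqrt{4} = 2$)
$h{\left(U \right)} = \left(U + \sqrt{2} \sqrt{U}\right)^{2}$ ($h{\left(U \right)} = \left(\sqrt{2 U} + U\right)^{2} = \left(\sqrt{2} \sqrt{U} + U\right)^{2} = \left(U + \sqrt{2} \sqrt{U}\right)^{2}$)
$L{\left(y \right)} = 102$ ($L{\left(y \right)} = -7 - -109 = -7 + 109 = 102$)
$L{\left(-91 \right)} - h{\left(j \right)} = 102 - \left(2 + \sqrt{2} \sqrt{2}\right)^{2} = 102 - \left(2 + 2\right)^{2} = 102 - 4^{2} = 102 - 16 = 86$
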